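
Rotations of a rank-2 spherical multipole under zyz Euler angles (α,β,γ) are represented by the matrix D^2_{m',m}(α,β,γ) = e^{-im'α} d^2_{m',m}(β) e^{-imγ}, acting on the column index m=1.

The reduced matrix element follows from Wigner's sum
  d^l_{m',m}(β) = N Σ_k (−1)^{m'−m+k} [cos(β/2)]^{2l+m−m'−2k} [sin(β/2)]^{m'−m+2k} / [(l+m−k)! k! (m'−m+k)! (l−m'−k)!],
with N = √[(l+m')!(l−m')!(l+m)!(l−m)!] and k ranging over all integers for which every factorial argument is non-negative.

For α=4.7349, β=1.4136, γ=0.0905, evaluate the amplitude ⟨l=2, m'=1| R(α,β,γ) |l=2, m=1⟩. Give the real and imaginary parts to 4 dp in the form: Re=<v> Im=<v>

Re=-0.0448 Im=-0.3947

First d^2_{1,1}(β=1.4136), then the phase factors e^{-i(1)α} and e^{-i(1)γ}:
c=cos(1.4136/2)=0.760444, s=sin(1.4136/2)=0.649404; N=√[6·1·6·1]=6.000000
The bounds max(0,m−m')=0 and min(l+m,l−m')=1 give 2 terms
  k=0: (−1)^0·6.0000/(6)·0.7604^4·0.6494^0 = +0.334402
  k=1: (−1)^1·6.0000/(2)·0.7604^2·0.6494^2 = -0.731619
d^2_{1,1}(1.4136) = +0.334402 -0.731619 = -0.397217
D = (+0.022509+0.999747i)·(-0.397217)·(+0.995908-0.090377i) = -0.044794-0.394683i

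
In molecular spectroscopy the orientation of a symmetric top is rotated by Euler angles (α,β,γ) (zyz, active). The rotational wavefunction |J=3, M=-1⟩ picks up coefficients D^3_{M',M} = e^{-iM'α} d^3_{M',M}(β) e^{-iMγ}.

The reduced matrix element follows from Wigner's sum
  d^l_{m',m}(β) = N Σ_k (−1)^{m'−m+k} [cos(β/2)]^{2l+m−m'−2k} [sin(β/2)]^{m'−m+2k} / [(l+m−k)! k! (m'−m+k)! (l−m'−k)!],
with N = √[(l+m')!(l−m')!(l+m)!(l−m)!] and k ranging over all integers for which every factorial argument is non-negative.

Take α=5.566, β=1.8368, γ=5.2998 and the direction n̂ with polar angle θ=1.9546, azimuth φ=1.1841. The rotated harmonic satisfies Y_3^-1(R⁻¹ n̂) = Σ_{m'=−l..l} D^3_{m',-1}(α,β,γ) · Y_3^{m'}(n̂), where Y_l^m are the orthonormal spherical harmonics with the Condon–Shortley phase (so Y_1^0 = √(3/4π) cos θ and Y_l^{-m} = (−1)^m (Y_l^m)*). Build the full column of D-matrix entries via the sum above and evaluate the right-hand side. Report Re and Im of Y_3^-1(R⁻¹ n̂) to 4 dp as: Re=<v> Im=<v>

Need the full column D^3_{m',-1} for m'=−3..3 at α=5.566, β=1.8368, γ=5.2998.
cos(β/2)=0.607092, sin(β/2)=0.794631
d^3_{-3,-1}: single k=2 term ⇒ +0.332197;  D = -0.332190-0.002210i
d^3_{-2,-1}: k∈[1..2] ⇒ +0.207224 -0.710054 = -0.502830;  D = +0.376756+0.333006i
d^3_{-1,-1}: k∈[0..2] ⇒ +0.050064 -0.686184 +0.881705 = +0.245586;  D = -0.031781-0.243521i
d^3_{0,-1}: k∈[0..2] ⇒ -0.227002 +1.166737 -0.666306 = +0.273429;  D = +0.151537-0.227597i
d^3_{1,-1}: k∈[0..2] ⇒ +0.514638 -1.175607 +0.251764 = -0.409205;  D = -0.394792+0.107648i
d^3_{2,-1}: k∈[0..1] ⇒ -0.710054 +0.608251 = -0.101802;  D = -0.091624-0.044371i
d^3_{3,-1}: single k=0 term ⇒ +0.569138;  D = +0.223009+0.523627i
Y_3^{m'}(θ=1.9546,φ=1.1841) and Σ D·Y over m':
  (-0.3322-0.0022i)·(-0.3050+0.1328i)  (+0.3768+0.3330i)·(+0.2354+0.2298i)  (-0.0318-0.2435i)·(-0.0338+0.0830i)  (+0.1515-0.2276i)·(+0.3212+0.0000i)  (-0.3948+0.1076i)·(+0.0338+0.0830i)  (-0.0916-0.0444i)·(+0.2354-0.2298i)  (+0.2230+0.5236i)·(+0.3050+0.1328i)
Y_3^-1(R⁻¹ n̂) = +0.128149+0.224830i

Re=0.1281 Im=0.2248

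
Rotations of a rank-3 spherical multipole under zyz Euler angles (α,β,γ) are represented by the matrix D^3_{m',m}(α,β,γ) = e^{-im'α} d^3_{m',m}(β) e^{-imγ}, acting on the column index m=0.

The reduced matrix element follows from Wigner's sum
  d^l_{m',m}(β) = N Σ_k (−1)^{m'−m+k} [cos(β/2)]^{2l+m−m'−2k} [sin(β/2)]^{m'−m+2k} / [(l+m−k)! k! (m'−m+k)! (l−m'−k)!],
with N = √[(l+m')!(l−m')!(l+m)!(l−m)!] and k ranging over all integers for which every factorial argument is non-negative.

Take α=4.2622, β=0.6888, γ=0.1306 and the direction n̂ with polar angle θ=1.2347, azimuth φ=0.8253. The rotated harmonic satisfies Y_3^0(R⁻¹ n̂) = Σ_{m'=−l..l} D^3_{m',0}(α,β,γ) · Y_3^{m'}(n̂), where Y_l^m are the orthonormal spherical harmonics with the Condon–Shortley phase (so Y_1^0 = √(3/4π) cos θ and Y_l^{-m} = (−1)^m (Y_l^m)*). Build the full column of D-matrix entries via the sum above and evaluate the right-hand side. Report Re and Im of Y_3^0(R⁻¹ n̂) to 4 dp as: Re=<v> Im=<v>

Need the full column D^3_{m',0} for m'=−3..3 at α=4.2622, β=0.6888, γ=0.1306.
cos(β/2)=0.941278, sin(β/2)=0.337632
d^3_{-3,0}: single k=3 term ⇒ +0.143549;  D = +0.140082+0.031359i
d^3_{-2,0}: k∈[2..3] ⇒ +0.490140 -0.063062 = +0.427077;  D = -0.265349+0.334641i
d^3_{-1,0}: k∈[1..3] ⇒ +0.864220 -0.333577 +0.014306 = +0.544949;  D = -0.237127-0.490653i
d^3_{0,0}: k∈[0..3] ⇒ +0.695517 -0.805381 +0.103622 -0.001481 = -0.007723;  D = -0.007723+0.000000i
d^3_{1,0}: k∈[0..2] ⇒ -0.864220 +0.333577 -0.014306 = -0.544949;  D = +0.237127-0.490653i
d^3_{2,0}: k∈[0..1] ⇒ +0.490140 -0.063062 = +0.427077;  D = -0.265349-0.334641i
d^3_{3,0}: single k=0 term ⇒ -0.143549;  D = -0.140082+0.031359i
Y_3^{m'}(θ=1.2347,φ=0.8253) and Σ D·Y over m':
  (+0.1401+0.0314i)·(-0.2761-0.2168i)  (-0.2653+0.3346i)·(-0.0239-0.2994i)  (-0.2371-0.4907i)·(-0.0944+0.1023i)  (-0.0077+0.0000i)·(-0.3023+0.0000i)  (+0.2371-0.4907i)·(+0.0944+0.1023i)  (-0.2653-0.3346i)·(-0.0239+0.2994i)  (-0.1401+0.0314i)·(+0.2761-0.2168i)
Y_3^0(R⁻¹ n̂) = +0.296814+0.000000i

Re=0.2968 Im=0.0000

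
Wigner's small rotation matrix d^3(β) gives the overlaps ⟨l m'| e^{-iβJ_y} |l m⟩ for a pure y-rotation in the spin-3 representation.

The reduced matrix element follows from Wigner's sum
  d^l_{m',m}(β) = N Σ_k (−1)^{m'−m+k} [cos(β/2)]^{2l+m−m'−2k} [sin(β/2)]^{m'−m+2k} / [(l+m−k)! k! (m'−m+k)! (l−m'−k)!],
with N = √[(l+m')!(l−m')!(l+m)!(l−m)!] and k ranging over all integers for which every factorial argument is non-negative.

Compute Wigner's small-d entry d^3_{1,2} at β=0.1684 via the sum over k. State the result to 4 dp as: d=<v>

d=0.2575

d^3_{1,2}(β=0.1684) via Wigner's sum:
c=cos(0.1684/2)=0.996457, s=sin(0.1684/2)=0.084101; N=√[24·2·120·1]=75.894664
k: max(0,(2)−(1))=1 … min(3+(2),3−(1))=2
  k=1: (−1)^0·75.8947/(24)·0.9965^5·0.0841^1 = +0.261272
  k=2: (−1)^1·75.8947/(12)·0.9965^3·0.0841^3 = -0.003722
d^3_{1,2}(0.1684) = +0.261272 -0.003722 = +0.257549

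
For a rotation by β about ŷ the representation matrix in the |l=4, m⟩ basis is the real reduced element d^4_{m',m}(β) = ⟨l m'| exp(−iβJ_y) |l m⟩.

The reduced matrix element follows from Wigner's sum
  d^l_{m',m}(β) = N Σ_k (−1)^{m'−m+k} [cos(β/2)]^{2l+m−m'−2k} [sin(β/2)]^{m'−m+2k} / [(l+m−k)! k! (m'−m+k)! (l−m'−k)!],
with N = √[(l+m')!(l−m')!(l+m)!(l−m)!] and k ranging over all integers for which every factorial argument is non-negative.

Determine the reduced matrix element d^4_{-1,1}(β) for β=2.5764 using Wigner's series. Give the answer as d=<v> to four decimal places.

d^4_{-1,1}(β=2.5764) via Wigner's sum:
Half-angle: c=0.278850, s=0.960335. N=√(6·120·120·6)=720.000000
The bounds max(0,m−m')=2 and min(l+m,l−m')=5 give 4 terms
  k=2: (−1)^0·720.0000/(72)·0.2788^6·0.9603^2 = +0.004336
  k=3: (−1)^1·720.0000/(24)·0.2788^4·0.9603^4 = -0.154274
  k=4: (−1)^2·720.0000/(48)·0.2788^2·0.9603^6 = +0.914888
  k=5: (−1)^3·720.0000/(720)·0.2788^0·0.9603^8 = -0.723404
d^4_{-1,1}(2.5764) = +0.004336 -0.154274 +0.914888 -0.723404 = +0.041546

d=0.0415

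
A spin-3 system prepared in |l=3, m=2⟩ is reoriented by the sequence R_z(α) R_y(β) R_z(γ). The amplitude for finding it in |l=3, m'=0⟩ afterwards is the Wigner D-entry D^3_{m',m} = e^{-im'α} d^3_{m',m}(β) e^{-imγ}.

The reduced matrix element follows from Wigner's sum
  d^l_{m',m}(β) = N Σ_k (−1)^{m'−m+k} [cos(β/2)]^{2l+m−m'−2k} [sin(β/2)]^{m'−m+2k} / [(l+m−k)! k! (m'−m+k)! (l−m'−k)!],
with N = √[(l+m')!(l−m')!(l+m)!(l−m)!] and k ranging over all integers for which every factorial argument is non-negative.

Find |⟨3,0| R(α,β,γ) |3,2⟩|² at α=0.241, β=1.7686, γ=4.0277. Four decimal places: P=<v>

Split into d^3_{0,2}(β=1.7686) × two z-phases.
With c≡cos(β/2)=0.633831 and s≡sin(β/2)=0.773471, N=[6·6·120·1]^{1/2}=65.726707
k∈{2,3} keeps every argument non-negative
  k=2: (−1)^0·65.7267/(12)·0.6338^4·0.7735^2 = +0.528863
  k=3: (−1)^1·65.7267/(12)·0.6338^2·0.7735^4 = -0.787562
d^3_{0,2}(1.7686) = +0.528863 -0.787562 = -0.258699
|D^3_{0,2}|² = |d^3_{0,2}(β)|² = (-0.258699)² = 0.066925 (the z-rotation phases have unit modulus)

P=0.0669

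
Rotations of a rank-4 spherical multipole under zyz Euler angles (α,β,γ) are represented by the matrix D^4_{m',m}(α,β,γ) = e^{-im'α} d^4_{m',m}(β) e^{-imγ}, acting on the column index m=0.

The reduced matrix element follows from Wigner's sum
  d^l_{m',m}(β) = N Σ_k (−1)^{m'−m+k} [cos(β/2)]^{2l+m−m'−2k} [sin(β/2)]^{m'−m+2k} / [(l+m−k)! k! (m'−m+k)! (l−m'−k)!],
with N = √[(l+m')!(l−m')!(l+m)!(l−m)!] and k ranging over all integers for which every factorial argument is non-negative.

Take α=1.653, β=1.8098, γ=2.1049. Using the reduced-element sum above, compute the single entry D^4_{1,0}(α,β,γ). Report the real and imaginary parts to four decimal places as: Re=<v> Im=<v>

Re=0.0275 Im=0.3342

First d^4_{1,0}(β=1.8098), then the phase factors e^{-i(1)α} and e^{-i(0)γ}:
With c≡cos(β/2)=0.617764 and s≡sin(β/2)=0.786363, N=[120·6·24·24]^{1/2}=643.987578
k∈{0,1,2,3} keeps every argument non-negative
  k=0: (−1)^1·643.9876/(144)·0.6178^7·0.7864^1 = -0.120753
  k=1: (−1)^2·643.9876/(24)·0.6178^5·0.7864^3 = +1.173951
  k=2: (−1)^3·643.9876/(24)·0.6178^3·0.7864^5 = -1.902177
  k=3: (−1)^4·643.9876/(144)·0.6178^1·0.7864^7 = +0.513690
d^4_{1,0}(1.8098) = -0.120753 +1.173951 -1.902177 +0.513690 = -0.335290
Attach z-rotation phases: D = e^{-i(1)(1.653)}·(-0.335290)·e^{-i(0)(2.1049)} = +0.027531+0.334157i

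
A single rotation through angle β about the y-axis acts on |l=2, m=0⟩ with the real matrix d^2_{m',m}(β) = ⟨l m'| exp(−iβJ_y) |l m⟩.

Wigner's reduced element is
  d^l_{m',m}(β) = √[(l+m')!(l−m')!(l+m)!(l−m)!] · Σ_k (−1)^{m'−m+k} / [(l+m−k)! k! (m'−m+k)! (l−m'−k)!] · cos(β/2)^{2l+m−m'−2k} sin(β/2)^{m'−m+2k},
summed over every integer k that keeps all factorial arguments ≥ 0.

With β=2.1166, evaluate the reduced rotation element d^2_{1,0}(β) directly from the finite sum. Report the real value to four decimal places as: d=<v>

d=0.5434

d^2_{1,0}(β=2.1166) via Wigner's sum:
c=cos(2.1166/2)=0.490354, s=sin(2.1166/2)=0.871523; N=√[6·1·2·2]=4.898979
Admissible k: 0..1 (factorial args all ≥0)
  k=0: (−1)^1·4.8990/(2)·0.4904^3·0.8715^1 = -0.251701
  k=1: (−1)^2·4.8990/(2)·0.4904^1·0.8715^3 = +0.795101
d^2_{1,0}(2.1166) = -0.251701 +0.795101 = +0.543400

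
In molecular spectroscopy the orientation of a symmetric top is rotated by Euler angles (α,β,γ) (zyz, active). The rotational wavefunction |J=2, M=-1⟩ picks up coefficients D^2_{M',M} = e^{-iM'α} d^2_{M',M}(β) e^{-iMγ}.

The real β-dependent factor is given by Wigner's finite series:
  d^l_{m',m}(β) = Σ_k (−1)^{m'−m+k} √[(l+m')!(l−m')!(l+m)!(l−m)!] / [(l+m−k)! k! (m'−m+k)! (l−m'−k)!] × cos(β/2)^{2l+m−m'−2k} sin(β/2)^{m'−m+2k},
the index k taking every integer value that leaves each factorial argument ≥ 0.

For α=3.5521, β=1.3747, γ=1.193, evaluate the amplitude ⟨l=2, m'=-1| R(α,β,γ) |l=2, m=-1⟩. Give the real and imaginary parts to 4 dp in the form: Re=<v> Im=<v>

Re=-0.0119 Im=0.3644

Split into d^2_{-1,-1}(β=1.3747) × two z-phases.
c=cos(1.3747/2)=0.772930, s=sin(1.3747/2)=0.634491; N=√[1·6·1·6]=6.000000
Admissible k: 0..1 (factorial args all ≥0)
  k=0: (−1)^0·6.0000/(6)·0.7729^4·0.6345^0 = +0.356912
  k=1: (−1)^1·6.0000/(2)·0.7729^2·0.6345^2 = -0.721527
d^2_{-1,-1}(1.3747) = +0.356912 -0.721527 = -0.364616
Attach z-rotation phases: D = e^{-i(-1)(3.5521)}·(-0.364616)·e^{-i(-1)(1.193)} = -0.011925+0.364421i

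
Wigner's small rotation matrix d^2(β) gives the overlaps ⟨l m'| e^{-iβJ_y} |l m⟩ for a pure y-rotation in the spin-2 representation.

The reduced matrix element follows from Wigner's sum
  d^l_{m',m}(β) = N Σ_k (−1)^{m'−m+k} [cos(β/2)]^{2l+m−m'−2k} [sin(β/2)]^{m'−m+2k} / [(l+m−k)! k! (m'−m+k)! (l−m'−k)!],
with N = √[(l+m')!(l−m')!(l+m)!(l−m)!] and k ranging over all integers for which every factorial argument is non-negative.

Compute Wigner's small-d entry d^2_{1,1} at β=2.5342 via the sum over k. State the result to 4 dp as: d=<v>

d=-0.2363

d^2_{1,1}(β=2.5342) via Wigner's sum:
Half-angle: c=0.299049, s=0.954238. N=√(6·1·6·1)=6.000000
k∈{0,1} keeps every argument non-negative
  k=0: (−1)^0·6.0000/(6)·0.2990^4·0.9542^0 = +0.007998
  k=1: (−1)^1·6.0000/(2)·0.2990^2·0.9542^2 = -0.244298
d^2_{1,1}(2.5342) = +0.007998 -0.244298 = -0.236300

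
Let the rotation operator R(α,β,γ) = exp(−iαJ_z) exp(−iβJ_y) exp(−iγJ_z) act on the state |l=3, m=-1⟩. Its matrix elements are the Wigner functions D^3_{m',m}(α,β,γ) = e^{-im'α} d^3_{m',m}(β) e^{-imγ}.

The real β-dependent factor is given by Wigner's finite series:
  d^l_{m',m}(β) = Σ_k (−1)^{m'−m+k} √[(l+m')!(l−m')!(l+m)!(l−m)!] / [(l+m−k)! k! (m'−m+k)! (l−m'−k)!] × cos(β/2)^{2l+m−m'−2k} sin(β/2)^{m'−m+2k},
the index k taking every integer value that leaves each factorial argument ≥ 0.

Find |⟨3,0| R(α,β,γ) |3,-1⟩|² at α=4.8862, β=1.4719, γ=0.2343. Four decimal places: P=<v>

P=0.1680

First d^3_{0,-1}(β=1.4719), then the phase factors e^{-i(0)α} and e^{-i(-1)γ}:
Half-angle: c=0.741193, s=0.671292. N=√(6·6·2·24)=41.569219
k: max(0,(-1)−(0))=0 … min(3+(-1),3−(0))=2
  k=0: (−1)^1·41.5692/(12)·0.7412^5·0.6713^1 = -0.520187
  k=1: (−1)^2·41.5692/(4)·0.7412^3·0.6713^3 = +1.280089
  k=2: (−1)^3·41.5692/(12)·0.7412^1·0.6713^5 = -0.350008
d^3_{0,-1}(1.4719) = -0.520187 +1.280089 -0.350008 = +0.409894
|D^3_{0,-1}|² = |d^3_{0,-1}(β)|² = (+0.409894)² = 0.168013 (the z-rotation phases have unit modulus)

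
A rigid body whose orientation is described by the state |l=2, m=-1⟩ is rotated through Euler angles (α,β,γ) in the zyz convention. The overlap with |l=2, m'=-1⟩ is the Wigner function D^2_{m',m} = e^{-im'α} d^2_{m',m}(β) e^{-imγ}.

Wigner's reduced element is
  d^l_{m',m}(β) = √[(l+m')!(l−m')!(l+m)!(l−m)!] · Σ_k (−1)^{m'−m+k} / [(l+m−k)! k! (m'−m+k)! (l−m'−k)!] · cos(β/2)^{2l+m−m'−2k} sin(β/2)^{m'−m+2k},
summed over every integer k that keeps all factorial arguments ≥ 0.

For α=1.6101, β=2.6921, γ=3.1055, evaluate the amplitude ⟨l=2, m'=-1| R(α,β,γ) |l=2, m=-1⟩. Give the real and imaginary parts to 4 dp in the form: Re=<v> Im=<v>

Re=-0.0004 Im=0.1391

First d^2_{-1,-1}(β=2.6921), then the phase factors e^{-i(-1)α} and e^{-i(-1)γ}:
With c≡cos(β/2)=0.222859 and s≡sin(β/2)=0.974851, N=[1·6·1·6]^{1/2}=6.000000
The bounds max(0,m−m')=0 and min(l+m,l−m')=1 give 2 terms
  k=0: (−1)^0·6.0000/(6)·0.2229^4·0.9749^0 = +0.002467
  k=1: (−1)^1·6.0000/(2)·0.2229^2·0.9749^2 = -0.141598
d^2_{-1,-1}(2.6921) = +0.002467 -0.141598 = -0.139132
D = (-0.039294+0.999228i)·(-0.139132)·(-0.999349+0.036085i) = -0.000447+0.139131i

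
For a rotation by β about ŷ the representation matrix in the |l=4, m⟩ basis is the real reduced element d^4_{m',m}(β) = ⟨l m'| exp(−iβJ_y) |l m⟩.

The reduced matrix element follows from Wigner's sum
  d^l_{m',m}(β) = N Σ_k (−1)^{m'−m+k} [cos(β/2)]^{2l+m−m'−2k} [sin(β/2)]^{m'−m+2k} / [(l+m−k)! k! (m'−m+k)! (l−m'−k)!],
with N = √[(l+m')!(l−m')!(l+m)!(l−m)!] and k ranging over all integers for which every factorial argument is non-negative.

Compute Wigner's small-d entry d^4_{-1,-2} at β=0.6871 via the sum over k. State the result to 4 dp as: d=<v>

d^4_{-1,-2}(β=0.6871) via Wigner's sum:
Half-angle: c=0.941565, s=0.336832. N=√(6·120·2·720)=1018.233765
Admissible k: 0..2 (factorial args all ≥0)
  k=0: (−1)^1·1018.2338/(240)·0.9416^7·0.3368^1 = -0.937564
  k=1: (−1)^2·1018.2338/(48)·0.9416^5·0.3368^3 = +0.599924
  k=2: (−1)^3·1018.2338/(72)·0.9416^3·0.3368^5 = -0.051184
d^4_{-1,-2}(0.6871) = -0.937564 +0.599924 -0.051184 = -0.388823

d=-0.3888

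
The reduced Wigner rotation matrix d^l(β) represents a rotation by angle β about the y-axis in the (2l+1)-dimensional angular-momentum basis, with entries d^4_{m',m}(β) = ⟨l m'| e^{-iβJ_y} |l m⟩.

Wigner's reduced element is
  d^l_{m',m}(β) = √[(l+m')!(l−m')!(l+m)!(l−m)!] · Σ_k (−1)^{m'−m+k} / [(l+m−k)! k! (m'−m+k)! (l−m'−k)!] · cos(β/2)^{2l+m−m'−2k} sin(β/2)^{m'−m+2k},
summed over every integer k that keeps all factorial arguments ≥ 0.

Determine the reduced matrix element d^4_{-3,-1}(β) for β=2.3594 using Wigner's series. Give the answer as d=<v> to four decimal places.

d=-0.1832

d^4_{-3,-1}(β=2.3594) via Wigner's sum:
c=cos(2.3594/2)=0.381202, s=sin(2.3594/2)=0.924492; N=√[1·5040·6·120]=1904.940944
k: max(0,(-1)−(-3))=2 … min(4+(-1),4−(-3))=3
  k=2: (−1)^0·1904.9409/(240)·0.3812^6·0.9245^2 = +0.020817
  k=3: (−1)^1·1904.9409/(144)·0.3812^4·0.9245^4 = -0.204058
d^4_{-3,-1}(2.3594) = +0.020817 -0.204058 = -0.183241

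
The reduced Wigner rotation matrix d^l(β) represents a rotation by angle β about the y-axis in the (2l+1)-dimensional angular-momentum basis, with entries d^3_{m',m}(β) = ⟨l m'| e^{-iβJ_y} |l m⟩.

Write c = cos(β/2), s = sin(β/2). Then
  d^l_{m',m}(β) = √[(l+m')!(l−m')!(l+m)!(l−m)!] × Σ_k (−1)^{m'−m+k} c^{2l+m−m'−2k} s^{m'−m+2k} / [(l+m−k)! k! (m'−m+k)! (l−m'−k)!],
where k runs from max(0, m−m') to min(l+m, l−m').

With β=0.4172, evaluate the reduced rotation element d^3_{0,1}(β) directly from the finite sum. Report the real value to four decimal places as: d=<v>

d=0.5578

d^3_{0,1}(β=0.4172) via Wigner's sum:
Half-angle: c=0.978322, s=0.207090. N=√(6·6·24·2)=41.569219
Admissible k: 1..3 (factorial args all ≥0)
  k=1: (−1)^0·41.5692/(12)·0.9783^5·0.2071^1 = +0.642924
  k=2: (−1)^1·41.5692/(4)·0.9783^3·0.2071^3 = -0.086425
  k=3: (−1)^2·41.5692/(12)·0.9783^1·0.2071^5 = +0.001291
d^3_{0,1}(0.4172) = +0.642924 -0.086425 +0.001291 = +0.557790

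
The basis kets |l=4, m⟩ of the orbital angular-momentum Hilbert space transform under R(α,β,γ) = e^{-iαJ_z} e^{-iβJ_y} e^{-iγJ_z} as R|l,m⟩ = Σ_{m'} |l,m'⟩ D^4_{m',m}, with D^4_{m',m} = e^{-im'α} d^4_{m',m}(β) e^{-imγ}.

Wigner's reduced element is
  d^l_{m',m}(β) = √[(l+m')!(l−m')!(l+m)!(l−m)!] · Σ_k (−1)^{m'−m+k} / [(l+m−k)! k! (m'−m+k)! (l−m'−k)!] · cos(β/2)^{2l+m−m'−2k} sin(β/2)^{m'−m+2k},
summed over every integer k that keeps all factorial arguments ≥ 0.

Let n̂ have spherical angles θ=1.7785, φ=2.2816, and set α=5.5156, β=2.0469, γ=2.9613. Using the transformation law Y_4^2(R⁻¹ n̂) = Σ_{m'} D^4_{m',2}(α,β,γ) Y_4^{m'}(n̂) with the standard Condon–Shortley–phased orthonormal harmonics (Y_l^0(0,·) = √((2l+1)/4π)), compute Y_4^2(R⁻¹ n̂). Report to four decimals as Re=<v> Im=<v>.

Re=0.3425 Im=0.2579

Need the full column D^4_{m',2} for m'=−4..4 at α=5.5156, β=2.0469, γ=2.9613.
cos(β/2)=0.520423, sin(β/2)=0.853909
d^4_{-4,2}: single k=6 term ⇒ +0.555598;  D = -0.504593-0.232540i
d^4_{-3,2}: k∈[5..6] ⇒ +0.718310 -0.644615 = +0.073695;  D = -0.026744-0.068671i
d^4_{-2,2}: k∈[4..6] ⇒ +0.585009 -1.259977 +0.282677 = -0.392290;  D = -0.151395+0.361899i
d^4_{-1,2}: k∈[3..5] ⇒ +0.336149 -1.357478 +0.730924 = -0.290405;  D = -0.266682+0.114958i
d^4_{0,2}: k∈[2..4] ⇒ +0.137431 -0.986647 +0.996099 = +0.146883;  D = +0.137437+0.051824i
d^4_{1,2}: k∈[1..3] ⇒ +0.037458 -0.504223 +0.904985 = +0.438220;  D = +0.187695+0.395988i
d^4_{2,2}: k∈[0..2] ⇒ +0.005381 -0.173837 +0.585009 = +0.416553;  D = -0.132993+0.394752i
d^4_{3,2}: k∈[0..1] ⇒ -0.033035 +0.266810 = +0.233775;  D = -0.207546+0.107590i
d^4_{4,2}: single k=0 term ⇒ +0.076655;  D = -0.073469-0.021871i
Y_4^{m'}(θ=1.7785,φ=2.2816) and Σ D·Y over m':
  (-0.5046-0.2325i)·(-0.3878-0.1193i)  (-0.0267-0.0687i)·(-0.2047+0.1288i)  (-0.1514+0.3619i)·(+0.0334-0.2225i)  (-0.2667+0.1150i)·(-0.1683-0.1955i)  (+0.1374+0.0518i)·(+0.1891+0.0000i)  (+0.1877+0.3960i)·(+0.1683-0.1955i)  (-0.1330+0.3948i)·(+0.0334+0.2225i)  (-0.2075+0.1076i)·(+0.2047+0.1288i)  (-0.0735-0.0219i)·(-0.3878+0.1193i)
Y_4^2(R⁻¹ n̂) = +0.342547+0.257908i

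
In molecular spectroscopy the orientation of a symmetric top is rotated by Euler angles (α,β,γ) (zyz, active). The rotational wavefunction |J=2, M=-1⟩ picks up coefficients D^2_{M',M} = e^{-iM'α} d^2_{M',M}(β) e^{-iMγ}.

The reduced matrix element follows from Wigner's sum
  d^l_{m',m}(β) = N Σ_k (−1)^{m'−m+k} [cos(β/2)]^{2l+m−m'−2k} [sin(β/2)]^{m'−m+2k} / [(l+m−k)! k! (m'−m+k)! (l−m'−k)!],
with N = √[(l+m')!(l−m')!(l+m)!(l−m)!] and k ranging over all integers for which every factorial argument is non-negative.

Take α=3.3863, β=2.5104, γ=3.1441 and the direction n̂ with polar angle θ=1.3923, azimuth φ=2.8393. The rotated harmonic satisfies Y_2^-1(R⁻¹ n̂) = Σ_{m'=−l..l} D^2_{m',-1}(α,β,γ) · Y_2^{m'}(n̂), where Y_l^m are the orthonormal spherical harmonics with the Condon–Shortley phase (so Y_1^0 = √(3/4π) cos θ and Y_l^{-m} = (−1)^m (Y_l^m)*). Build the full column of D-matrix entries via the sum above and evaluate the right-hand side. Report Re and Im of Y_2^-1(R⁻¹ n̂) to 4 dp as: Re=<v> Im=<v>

Need the full column D^2_{m',-1} for m'=−2..2 at α=3.3863, β=2.5104, γ=3.1441.
cos(β/2)=0.310383, sin(β/2)=0.950611
d^2_{-2,-1}: single k=1 term ⇒ +0.056850;  D = -0.050109-0.026851i
d^2_{-1,-1}: k∈[0..1] ⇒ +0.009281 -0.261171 = -0.251890;  D = -0.244232-0.061638i
d^2_{0,-1}: k∈[0..1] ⇒ -0.069626 +0.653105 = +0.583479;  D = -0.583477-0.001463i
d^2_{1,-1}: k∈[0..1] ⇒ +0.261171 -0.816605 = -0.555435;  D = -0.539223+0.133215i
d^2_{2,-1}: single k=0 term ⇒ -0.533258;  D = +0.471285-0.249509i
Y_2^{m'}(θ=1.3923,φ=2.8393) and Σ D·Y over m':
  (-0.0501-0.0269i)·(+0.3078+0.2126i)  (-0.2442-0.0616i)·(-0.1289-0.0402i)  (-0.5835-0.0015i)·(-0.2856+0.0000i)  (-0.5392+0.1332i)·(+0.1289-0.0402i)  (+0.4713-0.2495i)·(+0.3078-0.2126i)
Y_2^-1(R⁻¹ n̂) = +0.213767-0.138919i

Re=0.2138 Im=-0.1389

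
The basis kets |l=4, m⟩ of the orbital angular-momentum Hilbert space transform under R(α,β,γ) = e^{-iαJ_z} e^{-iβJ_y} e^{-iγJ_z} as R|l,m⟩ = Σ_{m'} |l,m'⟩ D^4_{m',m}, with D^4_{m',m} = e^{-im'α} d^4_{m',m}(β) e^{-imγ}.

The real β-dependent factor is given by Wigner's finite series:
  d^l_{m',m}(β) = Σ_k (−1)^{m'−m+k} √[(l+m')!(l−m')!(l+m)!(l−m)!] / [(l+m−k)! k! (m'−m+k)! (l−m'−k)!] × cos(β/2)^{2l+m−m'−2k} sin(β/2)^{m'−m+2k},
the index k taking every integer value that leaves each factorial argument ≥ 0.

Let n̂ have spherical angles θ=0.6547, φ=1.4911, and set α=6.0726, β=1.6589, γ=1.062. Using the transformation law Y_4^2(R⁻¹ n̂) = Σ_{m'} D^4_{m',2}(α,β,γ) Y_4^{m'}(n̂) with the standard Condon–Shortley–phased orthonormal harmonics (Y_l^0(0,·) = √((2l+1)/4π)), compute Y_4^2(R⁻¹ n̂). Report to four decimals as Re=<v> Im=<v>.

Re=0.2643 Im=-0.0806

Need the full column D^4_{m',2} for m'=−4..4 at α=6.0726, β=1.6589, γ=1.062.
cos(β/2)=0.675282, sin(β/2)=0.737560
d^4_{-4,2}: single k=6 term ⇒ +0.388448;  D = -0.382498-0.067728i
d^4_{-3,2}: k∈[5..6] ⇒ +0.754444 -0.300007 = +0.454437;  D = -0.421029-0.171020i
d^4_{-2,2}: k∈[4..6] ⇒ +0.923040 -0.880918 +0.087575 = +0.129697;  D = -0.107305-0.072849i
d^4_{-1,2}: k∈[3..5] ⇒ +0.796767 -1.425765 +0.340175 = -0.288822;  D = +0.199767+0.208593i
d^4_{0,2}: k∈[2..4] ⇒ +0.489356 -1.556751 +0.696427 = -0.370968;  D = +0.194912+0.315636i
d^4_{1,2}: k∈[1..3] ⇒ +0.200368 -1.195151 +0.950510 = -0.044274;  D = +0.014874+0.041700i
d^4_{2,2}: k∈[0..2] ⇒ +0.043239 -0.618992 +0.923040 = +0.347287;  D = -0.045720-0.344264i
d^4_{3,2}: k∈[0..1] ⇒ -0.176708 +0.632414 = +0.455707;  D = +0.035760-0.454302i
d^4_{4,2}: single k=0 term ⇒ +0.272950;  D = +0.077825-0.261620i
Y_4^{m'}(θ=0.6547,φ=1.4911) and Σ D·Y over m':
  (-0.3825-0.0677i)·(+0.0578+0.0191i)  (-0.4210-0.1710i)·(-0.0531+0.2178i)  (-0.1073-0.0728i)·(-0.4169-0.0670i)  (+0.1998+0.2086i)·(+0.0256-0.3199i)  (+0.1949+0.3156i)·(-0.2136+0.0000i)  (+0.0149+0.0417i)·(-0.0256-0.3199i)  (-0.0457-0.3443i)·(-0.4169+0.0670i)  (+0.0358-0.4543i)·(+0.0531+0.2178i)  (+0.0778-0.2616i)·(+0.0578-0.0191i)
Y_4^2(R⁻¹ n̂) = +0.264289-0.080555i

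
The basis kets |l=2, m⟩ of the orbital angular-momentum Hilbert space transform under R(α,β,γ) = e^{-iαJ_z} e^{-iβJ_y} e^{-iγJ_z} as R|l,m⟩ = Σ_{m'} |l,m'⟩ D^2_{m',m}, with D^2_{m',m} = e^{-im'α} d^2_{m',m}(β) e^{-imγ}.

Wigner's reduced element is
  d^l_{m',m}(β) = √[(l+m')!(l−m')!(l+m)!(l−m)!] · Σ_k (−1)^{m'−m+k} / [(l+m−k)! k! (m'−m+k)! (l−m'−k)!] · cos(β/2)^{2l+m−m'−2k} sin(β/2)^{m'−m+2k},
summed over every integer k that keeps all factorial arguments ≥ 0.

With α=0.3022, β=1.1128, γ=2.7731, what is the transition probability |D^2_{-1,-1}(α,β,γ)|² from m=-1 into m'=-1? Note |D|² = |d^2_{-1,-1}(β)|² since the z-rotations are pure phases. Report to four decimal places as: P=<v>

P=0.0070

First d^2_{-1,-1}(β=1.1128), then the phase factors e^{-i(-1)α} and e^{-i(-1)γ}:
c=cos(1.1128/2)=0.849162, s=sin(1.1128/2)=0.528133; N=√[1·6·1·6]=6.000000
k∈{0,1} keeps every argument non-negative
  k=0: (−1)^0·6.0000/(6)·0.8492^4·0.5281^0 = +0.519950
  k=1: (−1)^1·6.0000/(2)·0.8492^2·0.5281^2 = -0.603376
d^2_{-1,-1}(1.1128) = +0.519950 -0.603376 = -0.083426
|D^2_{-1,-1}|² = |d^2_{-1,-1}(β)|² = (-0.083426)² = 0.006960 (the z-rotation phases have unit modulus)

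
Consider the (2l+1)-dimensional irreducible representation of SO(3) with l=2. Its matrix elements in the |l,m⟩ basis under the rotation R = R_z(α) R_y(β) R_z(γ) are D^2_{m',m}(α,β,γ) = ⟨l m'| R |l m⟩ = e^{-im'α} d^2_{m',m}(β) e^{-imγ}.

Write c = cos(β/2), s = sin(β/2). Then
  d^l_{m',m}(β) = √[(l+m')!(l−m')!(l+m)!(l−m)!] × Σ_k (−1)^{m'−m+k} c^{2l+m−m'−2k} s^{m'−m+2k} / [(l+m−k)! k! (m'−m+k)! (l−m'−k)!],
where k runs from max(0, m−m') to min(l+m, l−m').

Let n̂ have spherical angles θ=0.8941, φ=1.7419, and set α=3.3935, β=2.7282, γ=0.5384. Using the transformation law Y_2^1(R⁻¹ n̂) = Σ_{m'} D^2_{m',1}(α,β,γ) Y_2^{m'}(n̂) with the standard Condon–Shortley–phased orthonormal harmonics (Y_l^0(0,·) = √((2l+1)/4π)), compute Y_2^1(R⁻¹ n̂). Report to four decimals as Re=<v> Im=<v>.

Re=-0.2613 Im=-0.2626

Need the full column D^2_{m',1} for m'=−2..2 at α=3.3935, β=2.7282, γ=0.5384.
cos(β/2)=0.205228, sin(β/2)=0.978714
d^2_{-2,1}: single k=3 term ⇒ +0.384799;  D = +0.384569-0.013306i
d^2_{-1,1}: k∈[2..3] ⇒ +0.121033 -0.917537 = -0.796504;  D = +0.764039-0.225084i
d^2_{0,1}: k∈[1..2] ⇒ +0.020722 -0.471280 = -0.450558;  D = -0.386818+0.231029i
d^2_{1,1}: k∈[0..1] ⇒ +0.001774 -0.121033 = -0.119259;  D = +0.083914-0.084742i
d^2_{2,1}: single k=0 term ⇒ -0.016920;  D = -0.008533+0.014611i
Y_2^{m'}(θ=0.8941,φ=1.7419) and Σ D·Y over m':
  (+0.3846-0.0133i)·(-0.2212+0.0788i)  (+0.7640-0.2251i)·(-0.0642-0.3717i)  (-0.3868+0.2310i)·(+0.0557+0.0000i)  (+0.0839-0.0847i)·(+0.0642-0.3717i)  (-0.0085+0.0146i)·(-0.2212-0.0788i)
Y_2^1(R⁻¹ n̂) = -0.261334-0.262608i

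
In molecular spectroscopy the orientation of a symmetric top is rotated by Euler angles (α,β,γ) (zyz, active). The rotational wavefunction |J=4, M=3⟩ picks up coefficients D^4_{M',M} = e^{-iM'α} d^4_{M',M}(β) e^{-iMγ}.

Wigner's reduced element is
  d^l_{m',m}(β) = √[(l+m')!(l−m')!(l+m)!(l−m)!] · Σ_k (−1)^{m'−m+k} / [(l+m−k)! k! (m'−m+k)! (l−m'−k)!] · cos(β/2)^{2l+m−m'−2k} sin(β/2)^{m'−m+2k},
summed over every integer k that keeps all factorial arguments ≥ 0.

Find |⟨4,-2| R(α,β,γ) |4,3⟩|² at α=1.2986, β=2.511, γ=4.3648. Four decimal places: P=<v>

D^4_{-2,3}(1.2986,2.511,4.3648) = e^{-i·-2·1.2986}·d^4_{-2,3}(2.511)·e^{-i·3·4.3648}. Compute d first:
c=cos(2.511/2)=0.310098, s=sin(2.511/2)=0.950705; N=√[2·720·5040·1]=2693.993318
Admissible k: 5..6 (factorial args all ≥0)
  k=5: (−1)^0·2693.9933/(240)·0.3101^3·0.9507^5 = +0.259963
  k=6: (−1)^1·2693.9933/(720)·0.3101^1·0.9507^7 = -0.814483
d^4_{-2,3}(2.511) = +0.259963 -0.814483 = -0.554521
|D^4_{-2,3}|² = |d^4_{-2,3}(β)|² = (-0.554521)² = 0.307493 (the z-rotation phases have unit modulus)

P=0.3075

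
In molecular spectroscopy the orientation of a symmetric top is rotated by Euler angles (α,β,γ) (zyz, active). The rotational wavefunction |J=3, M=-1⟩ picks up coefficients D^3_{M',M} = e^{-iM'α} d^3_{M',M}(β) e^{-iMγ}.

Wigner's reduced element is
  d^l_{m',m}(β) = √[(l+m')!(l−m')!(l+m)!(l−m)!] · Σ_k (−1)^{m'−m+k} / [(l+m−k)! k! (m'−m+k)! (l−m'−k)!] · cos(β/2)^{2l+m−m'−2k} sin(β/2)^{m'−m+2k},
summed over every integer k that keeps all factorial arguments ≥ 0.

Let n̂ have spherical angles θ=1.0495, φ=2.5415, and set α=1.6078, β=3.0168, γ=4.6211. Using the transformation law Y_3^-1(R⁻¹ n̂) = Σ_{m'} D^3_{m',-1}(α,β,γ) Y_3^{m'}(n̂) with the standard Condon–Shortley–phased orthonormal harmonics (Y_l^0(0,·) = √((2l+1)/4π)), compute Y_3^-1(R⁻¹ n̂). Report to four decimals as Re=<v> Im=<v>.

Re=0.0157 Im=-0.0156

Need the full column D^3_{m',-1} for m'=−3..3 at α=1.6078, β=3.0168, γ=4.6211.
cos(β/2)=0.062356, sin(β/2)=0.998054
d^3_{-3,-1}: single k=2 term ⇒ +0.000058;  D = -0.000058-0.000001i
d^3_{-2,-1}: k∈[1..2] ⇒ +0.000003 -0.001524 = -0.001522;  D = -0.000026-0.001521i
d^3_{-1,-1}: k∈[0..2] ⇒ +0.000000 -0.000120 +0.023148 = +0.023028;  D = +0.022994-0.001249i
d^3_{0,-1}: k∈[0..2] ⇒ -0.000003 +0.002505 -0.213913 = -0.211412;  D = +0.019273+0.210531i
d^3_{1,-1}: k∈[0..2] ⇒ +0.000090 -0.030865 +0.988381 = +0.957606;  D = -0.949736+0.122517i
d^3_{2,-1}: k∈[0..1] ⇒ -0.001524 +0.195275 = +0.193751;  D = +0.031881+0.191110i
d^3_{3,-1}: single k=0 term ⇒ +0.014942;  D = +0.014638-0.003002i
Y_3^{m'}(θ=1.0495,φ=2.5415) and Σ D·Y over m':
  (-0.0001-0.0000i)·(+0.0619-0.2649i)  (-0.0000-0.0015i)·(+0.1386+0.3567i)  (+0.0230-0.0012i)·(-0.0555-0.0380i)  (+0.0193+0.2105i)·(-0.3271+0.0000i)  (-0.9497+0.1225i)·(+0.0555-0.0380i)  (+0.0319+0.1911i)·(+0.1386-0.3567i)  (+0.0146-0.0030i)·(-0.0619-0.2649i)
Y_3^-1(R⁻¹ n̂) = +0.015728-0.015560i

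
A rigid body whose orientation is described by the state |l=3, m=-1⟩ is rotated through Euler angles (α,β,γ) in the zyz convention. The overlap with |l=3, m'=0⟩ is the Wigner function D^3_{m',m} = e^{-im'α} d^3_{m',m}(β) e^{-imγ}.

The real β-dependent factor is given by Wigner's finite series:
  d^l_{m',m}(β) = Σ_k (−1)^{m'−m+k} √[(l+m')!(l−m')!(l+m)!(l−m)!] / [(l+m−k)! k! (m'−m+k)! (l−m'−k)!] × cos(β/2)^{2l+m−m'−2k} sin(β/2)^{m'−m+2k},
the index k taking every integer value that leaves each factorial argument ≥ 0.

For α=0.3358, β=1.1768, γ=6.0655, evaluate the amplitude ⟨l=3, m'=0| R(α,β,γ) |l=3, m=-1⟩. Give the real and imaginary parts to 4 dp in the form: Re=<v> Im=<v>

D^3_{0,-1}(0.3358,1.1768,6.0655) = e^{-i·0·0.3358}·d^3_{0,-1}(1.1768)·e^{-i·-1·6.0655}. Compute d first:
c=cos(1.1768/2)=0.831830, s=sin(1.1768/2)=0.555031; N=√[6·6·2·24]=41.569219
The bounds max(0,m−m')=0 and min(l+m,l−m')=2 give 3 terms
  k=0: (−1)^1·41.5692/(12)·0.8318^5·0.5550^1 = -0.765738
  k=1: (−1)^2·41.5692/(4)·0.8318^3·0.5550^3 = +1.022743
  k=2: (−1)^3·41.5692/(12)·0.8318^1·0.5550^5 = -0.151779
d^3_{0,-1}(1.1768) = -0.765738 +1.022743 -0.151779 = +0.105227
Phases: e^{-i·(0)·0.3358}=+1.000000+0.000000i, e^{-i·(-1)·6.0655}=+0.976400-0.215970i ⇒ D=+0.102743-0.022726i

Re=0.1027 Im=-0.0227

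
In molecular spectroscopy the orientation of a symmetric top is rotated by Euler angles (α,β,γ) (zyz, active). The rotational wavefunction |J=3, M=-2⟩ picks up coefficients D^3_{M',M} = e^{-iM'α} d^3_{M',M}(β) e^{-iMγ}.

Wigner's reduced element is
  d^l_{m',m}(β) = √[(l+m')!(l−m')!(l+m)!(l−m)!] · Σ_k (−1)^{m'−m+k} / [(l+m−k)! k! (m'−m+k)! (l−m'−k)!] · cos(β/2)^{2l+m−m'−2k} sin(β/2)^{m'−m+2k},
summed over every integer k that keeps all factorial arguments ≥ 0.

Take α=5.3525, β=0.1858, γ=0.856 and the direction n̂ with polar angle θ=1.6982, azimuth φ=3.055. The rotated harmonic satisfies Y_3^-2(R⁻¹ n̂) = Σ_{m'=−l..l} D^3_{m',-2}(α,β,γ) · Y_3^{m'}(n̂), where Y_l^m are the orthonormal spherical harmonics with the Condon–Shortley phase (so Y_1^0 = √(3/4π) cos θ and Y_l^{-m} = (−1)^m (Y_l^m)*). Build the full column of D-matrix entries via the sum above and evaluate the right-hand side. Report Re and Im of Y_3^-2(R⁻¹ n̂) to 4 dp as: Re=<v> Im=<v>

Need the full column D^3_{m',-2} for m'=−3..3 at α=5.3525, β=0.1858, γ=0.856.
cos(β/2)=0.995688, sin(β/2)=0.092766
d^3_{-3,-2}: single k=1 term ⇒ +0.222373;  D = +0.104800-0.196130i
d^3_{-2,-2}: k∈[0..1] ⇒ +0.974405 -0.042291 = +0.932114;  D = +0.921735-0.138713i
d^3_{-1,-2}: k∈[0..1] ⇒ -0.287083 +0.004984 = -0.282099;  D = -0.200287-0.198658i
d^3_{0,-2}: k∈[0..1] ⇒ +0.046327 -0.000402 = +0.045925;  D = -0.006463+0.045468i
d^3_{1,-2}: k∈[0..1] ⇒ -0.004984 +0.000022 = -0.004962;  D = +0.004357-0.002374i
d^3_{2,-2}: k∈[0..1] ⇒ +0.000367 -0.000001 = +0.000366;  D = -0.000333-0.000153i
d^3_{3,-2}: single k=0 term ⇒ -0.000017;  D = +0.000003+0.000016i
Y_3^{m'}(θ=1.6982,φ=3.055) and Σ D·Y over m':
  (+0.1048-0.1961i)·(-0.3935-0.1046i)  (+0.9217-0.1387i)·(-0.1258-0.0220i)  (-0.2003-0.1987i)·(+0.2936+0.0255i)  (-0.0065+0.0455i)·(+0.1384+0.0000i)  (+0.0044-0.0024i)·(-0.2936+0.0255i)  (-0.0003-0.0002i)·(-0.1258+0.0220i)  (+0.0000+0.0000i)·(+0.3935-0.1046i)
Y_3^-2(R⁻¹ n̂) = -0.236603+0.007074i

Re=-0.2366 Im=0.0071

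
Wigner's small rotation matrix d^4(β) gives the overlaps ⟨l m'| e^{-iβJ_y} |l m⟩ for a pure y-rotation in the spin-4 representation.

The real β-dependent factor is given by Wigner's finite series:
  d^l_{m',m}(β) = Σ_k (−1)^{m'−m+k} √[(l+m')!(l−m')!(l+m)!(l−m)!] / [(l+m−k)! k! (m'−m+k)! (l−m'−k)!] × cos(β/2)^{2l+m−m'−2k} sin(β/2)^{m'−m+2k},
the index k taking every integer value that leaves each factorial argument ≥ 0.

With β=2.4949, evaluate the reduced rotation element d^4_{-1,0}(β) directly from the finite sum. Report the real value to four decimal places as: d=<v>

d=-0.3921

d^4_{-1,0}(β=2.4949) via Wigner's sum:
Half-angle: c=0.317741, s=0.948177. N=√(6·120·24·24)=643.987578
The bounds max(0,m−m')=1 and min(l+m,l−m')=4 give 4 terms
  k=1: (−1)^0·643.9876/(144)·0.3177^7·0.9482^1 = +0.001386
  k=2: (−1)^1·643.9876/(24)·0.3177^5·0.9482^3 = -0.074080
  k=3: (−1)^2·643.9876/(24)·0.3177^3·0.9482^5 = +0.659683
  k=4: (−1)^3·643.9876/(144)·0.3177^1·0.9482^7 = -0.979075
d^4_{-1,0}(2.4949) = +0.001386 -0.074080 +0.659683 -0.979075 = -0.392086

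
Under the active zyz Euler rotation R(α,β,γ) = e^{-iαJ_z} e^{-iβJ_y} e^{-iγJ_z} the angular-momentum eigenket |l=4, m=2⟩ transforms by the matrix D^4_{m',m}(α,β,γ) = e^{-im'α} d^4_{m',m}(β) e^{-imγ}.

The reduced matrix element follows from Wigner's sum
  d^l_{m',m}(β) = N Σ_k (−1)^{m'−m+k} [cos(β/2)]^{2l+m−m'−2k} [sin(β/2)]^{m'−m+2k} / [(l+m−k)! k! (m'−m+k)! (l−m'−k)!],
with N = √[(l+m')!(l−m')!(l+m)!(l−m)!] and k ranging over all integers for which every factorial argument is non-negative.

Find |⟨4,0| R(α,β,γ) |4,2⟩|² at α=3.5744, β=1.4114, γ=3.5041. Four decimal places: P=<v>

P=0.1007

First d^4_{0,2}(β=1.4114), then the phase factors e^{-i(0)α} and e^{-i(2)γ}:
Half-angle: c=0.761158, s=0.648567. N=√(24·24·720·2)=910.735966
The bounds max(0,m−m')=2 and min(l+m,l−m')=4 give 3 terms
  k=2: (−1)^0·910.7360/(96)·0.7612^6·0.6486^2 = +0.776030
  k=3: (−1)^1·910.7360/(36)·0.7612^4·0.6486^4 = -1.502476
  k=4: (−1)^2·910.7360/(96)·0.7612^2·0.6486^6 = +0.409071
d^4_{0,2}(1.4114) = +0.776030 -1.502476 +0.409071 = -0.317374
|D^4_{0,2}|² = |d^4_{0,2}(β)|² = (-0.317374)² = 0.100727 (the z-rotation phases have unit modulus)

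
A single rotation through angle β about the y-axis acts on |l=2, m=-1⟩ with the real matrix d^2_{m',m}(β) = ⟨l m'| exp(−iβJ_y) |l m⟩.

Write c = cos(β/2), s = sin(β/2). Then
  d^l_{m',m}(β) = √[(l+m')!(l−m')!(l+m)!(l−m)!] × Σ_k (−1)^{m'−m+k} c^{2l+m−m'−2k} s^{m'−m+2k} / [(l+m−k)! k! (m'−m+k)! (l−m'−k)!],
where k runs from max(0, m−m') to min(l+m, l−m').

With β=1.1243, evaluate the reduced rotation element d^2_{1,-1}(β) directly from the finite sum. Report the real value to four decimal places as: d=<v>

d^2_{1,-1}(β=1.1243) via Wigner's sum:
Half-angle: c=0.846111, s=0.533007. N=√(6·1·1·6)=6.000000
Admissible k: 0..1 (factorial args all ≥0)
  k=0: (−1)^2·6.0000/(2)·0.8461^2·0.5330^2 = +0.610156
  k=1: (−1)^3·6.0000/(6)·0.8461^0·0.5330^4 = -0.080711
d^2_{1,-1}(1.1243) = +0.610156 -0.080711 = +0.529446

d=0.5294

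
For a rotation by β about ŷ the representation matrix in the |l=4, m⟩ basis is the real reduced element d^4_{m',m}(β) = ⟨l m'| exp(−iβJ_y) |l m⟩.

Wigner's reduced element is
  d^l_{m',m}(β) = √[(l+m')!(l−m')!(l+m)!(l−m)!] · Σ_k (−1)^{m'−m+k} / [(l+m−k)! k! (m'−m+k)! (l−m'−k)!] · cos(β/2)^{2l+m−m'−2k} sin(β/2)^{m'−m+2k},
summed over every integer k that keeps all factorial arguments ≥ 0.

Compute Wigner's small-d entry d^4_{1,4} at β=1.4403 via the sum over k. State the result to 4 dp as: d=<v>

d^4_{1,4}(β=1.4403) via Wigner's sum:
c=cos(1.4403/2)=0.751707, s=sin(1.4403/2)=0.659497; N=√[120·6·40320·1]=5387.986637
k: max(0,(4)−(1))=3 … min(4+(4),4−(1))=3
  k=3: (−1)^0·5387.9866/(720)·0.7517^5·0.6595^3 = +0.515200
d^4_{1,4}(1.4403) = +0.515200

d=0.5152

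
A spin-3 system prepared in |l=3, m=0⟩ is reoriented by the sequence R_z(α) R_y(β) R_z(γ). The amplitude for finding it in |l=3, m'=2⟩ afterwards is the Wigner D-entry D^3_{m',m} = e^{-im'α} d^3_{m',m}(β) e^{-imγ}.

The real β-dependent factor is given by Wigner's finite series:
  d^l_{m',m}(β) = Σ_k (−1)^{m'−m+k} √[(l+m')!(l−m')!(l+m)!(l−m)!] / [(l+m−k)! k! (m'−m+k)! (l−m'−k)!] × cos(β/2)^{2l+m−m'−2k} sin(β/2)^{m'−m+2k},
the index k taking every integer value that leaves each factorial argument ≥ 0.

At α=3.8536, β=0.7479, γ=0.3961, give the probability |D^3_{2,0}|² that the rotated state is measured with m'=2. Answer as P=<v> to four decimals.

P=0.2156

D^3_{2,0}(3.8536,0.7479,0.3961) = e^{-i·2·3.8536}·d^3_{2,0}(0.7479)·e^{-i·0·0.3961}. Compute d first:
Half-angle: c=0.930892, s=0.365295. N=√(120·1·6·6)=65.726707
k∈{0,1} keeps every argument non-negative
  k=0: (−1)^2·65.7267/(12)·0.9309^4·0.3653^2 = +0.548840
  k=1: (−1)^3·65.7267/(12)·0.9309^2·0.3653^4 = -0.084515
d^3_{2,0}(0.7479) = +0.548840 -0.084515 = +0.464324
|D^3_{2,0}|² = |d^3_{2,0}(β)|² = (+0.464324)² = 0.215597 (the z-rotation phases have unit modulus)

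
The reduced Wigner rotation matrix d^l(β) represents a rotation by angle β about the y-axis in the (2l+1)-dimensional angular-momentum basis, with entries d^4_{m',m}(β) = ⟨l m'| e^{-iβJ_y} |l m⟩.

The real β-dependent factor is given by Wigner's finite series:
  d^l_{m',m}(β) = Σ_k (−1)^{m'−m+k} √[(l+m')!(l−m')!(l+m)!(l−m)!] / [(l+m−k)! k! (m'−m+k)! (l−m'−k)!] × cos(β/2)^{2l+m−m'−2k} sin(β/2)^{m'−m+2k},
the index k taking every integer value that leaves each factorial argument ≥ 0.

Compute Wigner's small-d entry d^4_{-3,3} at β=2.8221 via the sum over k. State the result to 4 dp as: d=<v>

d=-0.7386

d^4_{-3,3}(β=2.8221) via Wigner's sum:
c=cos(2.8221/2)=0.159068, s=sin(2.8221/2)=0.987268; N=√[1·5040·5040·1]=5040.000000
k: max(0,(3)−(-3))=6 … min(4+(3),4−(-3))=7
  k=6: (−1)^0·5040.0000/(720)·0.1591^2·0.9873^6 = +0.164011
  k=7: (−1)^1·5040.0000/(5040)·0.1591^0·0.9873^8 = -0.902567
d^4_{-3,3}(2.8221) = +0.164011 -0.902567 = -0.738556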